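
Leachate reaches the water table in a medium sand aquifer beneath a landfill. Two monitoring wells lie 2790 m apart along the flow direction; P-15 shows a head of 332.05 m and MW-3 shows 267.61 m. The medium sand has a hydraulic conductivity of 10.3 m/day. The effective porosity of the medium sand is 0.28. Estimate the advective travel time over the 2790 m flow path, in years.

8.99

Hydraulic gradient i = (332.05 − 267.61) / 2790 = 64.44 / 2790 = 0.02310.
Darcy flux q = K · i = 10.30 × 0.02310 = 0.2379 m/day.
Seepage velocity v = q / n_e = 0.2379 / 0.28 = 0.8496 m/day.
Travel time t = L / v = 2790 / 0.8496 = 3284 days = 8.990 years.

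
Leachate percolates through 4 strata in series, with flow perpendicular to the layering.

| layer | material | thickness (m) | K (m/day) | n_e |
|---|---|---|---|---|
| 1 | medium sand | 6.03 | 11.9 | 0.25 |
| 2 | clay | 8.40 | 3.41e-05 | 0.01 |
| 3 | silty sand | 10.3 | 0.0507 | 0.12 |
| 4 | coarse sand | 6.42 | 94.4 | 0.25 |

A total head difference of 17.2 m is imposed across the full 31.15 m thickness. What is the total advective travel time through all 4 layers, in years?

174

With flow normal to the layers, continuity requires the same specific discharge q through every layer.
Σ(b_i/K_i) = 6.03/11.9 + 8.40/3.41e-05 + 10.3/0.0507 + 6.42/94.4 = 2.465e+05 d.
q = Δh / Σ(b_i/K_i) = 17.2 / 2.465e+05 = 6.977e-05 m/day.
In each layer the seepage velocity is v_i = q/n_i, so the layer transit time is t_i = b_i·n_i / q:
  layer 1 (medium sand): t_1 = 6.03 × 0.25 / 6.977e-05 = 21608 d
  layer 2 (clay): t_2 = 8.40 × 0.01 / 6.977e-05 = 1204 d
  layer 3 (silty sand): t_3 = 10.3 × 0.12 / 6.977e-05 = 17716 d
  layer 4 (coarse sand): t_4 = 6.42 × 0.25 / 6.977e-05 = 23005 d
Total t = Σ t_i = 63534 days = 173.9 years.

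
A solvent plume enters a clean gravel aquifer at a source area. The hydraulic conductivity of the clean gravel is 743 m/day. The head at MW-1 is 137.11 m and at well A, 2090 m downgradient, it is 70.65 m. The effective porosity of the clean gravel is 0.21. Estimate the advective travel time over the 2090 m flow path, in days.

18.6

Hydraulic gradient i = (137.11 − 70.65) / 2090 = 66.46 / 2090 = 0.03180.
Darcy flux q = K · i = 743.0 × 0.03180 = 23.63 m/day.
Seepage velocity v = q / n_e = 23.63 / 0.21 = 112.5 m/day.
Travel time t = L / v = 2090 / 112.5 = 18.58 days.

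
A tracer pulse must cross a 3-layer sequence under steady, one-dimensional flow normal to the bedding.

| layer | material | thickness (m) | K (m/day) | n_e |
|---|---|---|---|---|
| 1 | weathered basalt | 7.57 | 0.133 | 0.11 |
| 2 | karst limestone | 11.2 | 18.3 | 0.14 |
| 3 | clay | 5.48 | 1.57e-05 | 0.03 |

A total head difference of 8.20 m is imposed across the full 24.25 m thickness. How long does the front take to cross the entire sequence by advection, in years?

With flow normal to the layers, continuity requires the same specific discharge q through every layer.
Σ(b_i/K_i) = 7.57/0.133 + 11.2/18.3 + 5.48/1.57e-05 = 3.491e+05 d.
q = Δh / Σ(b_i/K_i) = 8.20 / 3.491e+05 = 2.349e-05 m/day.
In each layer the seepage velocity is v_i = q/n_i, so the layer transit time is t_i = b_i·n_i / q:
  layer 1 (weathered basalt): t_1 = 7.57 × 0.11 / 2.349e-05 = 35451 d
  layer 2 (karst limestone): t_2 = 11.2 × 0.14 / 2.349e-05 = 66755 d
  layer 3 (clay): t_3 = 5.48 × 0.03 / 2.349e-05 = 6999 d
Total t = Σ t_i = 1.092e+05 days = 299.0 years.

299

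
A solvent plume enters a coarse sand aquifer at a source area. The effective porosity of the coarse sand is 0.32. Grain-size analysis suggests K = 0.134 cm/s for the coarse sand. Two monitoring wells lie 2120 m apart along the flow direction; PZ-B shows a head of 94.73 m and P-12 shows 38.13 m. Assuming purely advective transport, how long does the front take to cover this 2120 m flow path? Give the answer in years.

Convert K: 0.134 cm/s × 864 = 115.8 m/day.
Hydraulic gradient i = (94.73 − 38.13) / 2120 = 56.6 / 2120 = 0.02670.
Darcy flux q = K · i = 115.8 × 0.02670 = 3.091 m/day.
Seepage velocity v = q / n_e = 3.091 / 0.32 = 9.659 m/day.
Travel time t = L / v = 2120 / 9.659 = 219.5 days = 0.6009 years.

0.601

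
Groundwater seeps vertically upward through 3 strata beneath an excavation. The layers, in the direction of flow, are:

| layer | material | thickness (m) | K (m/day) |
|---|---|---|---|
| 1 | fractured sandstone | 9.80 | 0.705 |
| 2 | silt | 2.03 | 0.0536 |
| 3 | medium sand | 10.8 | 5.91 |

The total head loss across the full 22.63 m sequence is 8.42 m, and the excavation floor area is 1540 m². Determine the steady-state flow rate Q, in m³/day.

Flow is perpendicular to layering, so the layers act in series and the equivalent K is the thickness-weighted harmonic mean.
Total thickness L = 9.80 + 2.03 + 10.8 = 22.63 m.
Σ(b_i/K_i) = 9.80/0.705 + 2.03/0.0536 + 10.8/5.91 = 53.60 d.
K_eq = L / Σ(b_i/K_i) = 22.63 / 53.60 = 0.4222 m/day.
Q = K_eq · A · (Δh/L) = 0.4222 × 1540 × (8.42/22.63) = 241.9 m³/day.

242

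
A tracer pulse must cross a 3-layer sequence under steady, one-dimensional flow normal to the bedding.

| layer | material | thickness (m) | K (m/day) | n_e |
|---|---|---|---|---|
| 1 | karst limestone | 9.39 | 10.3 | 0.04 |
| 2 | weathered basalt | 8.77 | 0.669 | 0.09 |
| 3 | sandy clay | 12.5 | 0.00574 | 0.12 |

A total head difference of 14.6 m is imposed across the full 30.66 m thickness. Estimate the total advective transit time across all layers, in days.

With flow normal to the layers, continuity requires the same specific discharge q through every layer.
Σ(b_i/K_i) = 9.39/10.3 + 8.77/0.669 + 12.5/0.00574 = 2192 d.
q = Δh / Σ(b_i/K_i) = 14.6 / 2192 = 0.006661 m/day.
In each layer the seepage velocity is v_i = q/n_i, so the layer transit time is t_i = b_i·n_i / q:
  layer 1 (karst limestone): t_1 = 9.39 × 0.04 / 0.006661 = 56.38 d
  layer 2 (weathered basalt): t_2 = 8.77 × 0.09 / 0.006661 = 118.5 d
  layer 3 (sandy clay): t_3 = 12.5 × 0.12 / 0.006661 = 225.2 d
Total t = Σ t_i = 400.0 days.

400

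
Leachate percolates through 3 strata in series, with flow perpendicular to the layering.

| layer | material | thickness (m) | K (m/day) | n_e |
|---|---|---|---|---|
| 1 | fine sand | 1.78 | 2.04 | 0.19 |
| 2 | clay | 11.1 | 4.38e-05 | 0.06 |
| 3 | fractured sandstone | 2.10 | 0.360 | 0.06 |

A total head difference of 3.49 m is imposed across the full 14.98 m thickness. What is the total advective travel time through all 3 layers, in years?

225

With flow normal to the layers, continuity requires the same specific discharge q through every layer.
Σ(b_i/K_i) = 1.78/2.04 + 11.1/4.38e-05 + 2.10/0.360 = 2.534e+05 d.
q = Δh / Σ(b_i/K_i) = 3.49 / 2.534e+05 = 1.377e-05 m/day.
In each layer the seepage velocity is v_i = q/n_i, so the layer transit time is t_i = b_i·n_i / q:
  layer 1 (fine sand): t_1 = 1.78 × 0.19 / 1.377e-05 = 24559 d
  layer 2 (clay): t_2 = 11.1 × 0.06 / 1.377e-05 = 48363 d
  layer 3 (fractured sandstone): t_3 = 2.10 × 0.06 / 1.377e-05 = 9150 d
Total t = Σ t_i = 82071 days = 224.7 years.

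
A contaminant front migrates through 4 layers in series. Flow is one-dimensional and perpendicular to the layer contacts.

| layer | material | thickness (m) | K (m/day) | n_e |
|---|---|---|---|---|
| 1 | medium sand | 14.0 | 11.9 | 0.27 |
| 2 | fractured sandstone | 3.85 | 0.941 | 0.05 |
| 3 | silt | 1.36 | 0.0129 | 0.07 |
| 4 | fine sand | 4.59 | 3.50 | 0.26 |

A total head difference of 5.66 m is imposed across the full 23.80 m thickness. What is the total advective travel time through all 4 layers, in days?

With flow normal to the layers, continuity requires the same specific discharge q through every layer.
Σ(b_i/K_i) = 14.0/11.9 + 3.85/0.941 + 1.36/0.0129 + 4.59/3.50 = 112.0 d.
q = Δh / Σ(b_i/K_i) = 5.66 / 112.0 = 0.05053 m/day.
In each layer the seepage velocity is v_i = q/n_i, so the layer transit time is t_i = b_i·n_i / q:
  layer 1 (medium sand): t_1 = 14.0 × 0.27 / 0.05053 = 74.80 d
  layer 2 (fractured sandstone): t_2 = 3.85 × 0.05 / 0.05053 = 3.809 d
  layer 3 (silt): t_3 = 1.36 × 0.07 / 0.05053 = 1.884 d
  layer 4 (fine sand): t_4 = 4.59 × 0.26 / 0.05053 = 23.62 d
Total t = Σ t_i = 104.1 days.

104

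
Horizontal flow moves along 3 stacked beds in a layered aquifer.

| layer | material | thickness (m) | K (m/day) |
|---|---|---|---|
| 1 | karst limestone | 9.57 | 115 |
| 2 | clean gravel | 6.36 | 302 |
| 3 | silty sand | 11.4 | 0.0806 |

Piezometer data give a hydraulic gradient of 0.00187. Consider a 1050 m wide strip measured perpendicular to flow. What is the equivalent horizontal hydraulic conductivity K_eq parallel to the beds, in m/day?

Flow is parallel to layering, so each bed carries its own Darcy discharge and the transmissivities add.
Σ(K_i·b_i) = 115×9.57 + 302×6.36 + 0.0806×11.4 = 3022 m²/day.
Total thickness b = 27.33 m, so K_eq = Σ(K_i·b_i)/b = 110.6 m/day.

111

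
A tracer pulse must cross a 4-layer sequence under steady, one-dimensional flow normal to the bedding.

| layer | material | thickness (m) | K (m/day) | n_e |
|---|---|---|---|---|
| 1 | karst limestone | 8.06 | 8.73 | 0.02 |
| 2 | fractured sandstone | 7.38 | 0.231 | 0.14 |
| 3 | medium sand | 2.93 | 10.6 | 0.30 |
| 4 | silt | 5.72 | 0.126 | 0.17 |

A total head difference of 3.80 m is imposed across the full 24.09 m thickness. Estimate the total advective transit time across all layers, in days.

63.0

With flow normal to the layers, continuity requires the same specific discharge q through every layer.
Σ(b_i/K_i) = 8.06/8.73 + 7.38/0.231 + 2.93/10.6 + 5.72/0.126 = 78.54 d.
q = Δh / Σ(b_i/K_i) = 3.80 / 78.54 = 0.04838 m/day.
In each layer the seepage velocity is v_i = q/n_i, so the layer transit time is t_i = b_i·n_i / q:
  layer 1 (karst limestone): t_1 = 8.06 × 0.02 / 0.04838 = 3.332 d
  layer 2 (fractured sandstone): t_2 = 7.38 × 0.14 / 0.04838 = 21.36 d
  layer 3 (medium sand): t_3 = 2.93 × 0.30 / 0.04838 = 18.17 d
  layer 4 (silt): t_4 = 5.72 × 0.17 / 0.04838 = 20.10 d
Total t = Σ t_i = 62.96 days.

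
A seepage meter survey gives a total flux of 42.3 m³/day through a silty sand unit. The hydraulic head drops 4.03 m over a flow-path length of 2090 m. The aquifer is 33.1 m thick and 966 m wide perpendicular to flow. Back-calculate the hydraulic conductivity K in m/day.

Cross-sectional area A = 966 × 33.1 = 31975 m².
Hydraulic gradient i = Δh / L = 4.03 / 2090 = 0.001928.
From Q = K·A·i, K = Q / (A·i) = 42.3 / (31975 × 0.001928) = 0.6861 m/day.

0.686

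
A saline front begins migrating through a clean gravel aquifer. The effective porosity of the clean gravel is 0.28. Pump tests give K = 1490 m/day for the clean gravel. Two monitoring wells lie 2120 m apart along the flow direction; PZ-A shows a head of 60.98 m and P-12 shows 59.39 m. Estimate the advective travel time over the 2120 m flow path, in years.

Hydraulic gradient i = (60.98 − 59.39) / 2120 = 1.59 / 2120 = 0.0007500.
Darcy flux q = K · i = 1490 × 0.0007500 = 1.117 m/day.
Seepage velocity v = q / n_e = 1.117 / 0.28 = 3.991 m/day.
Travel time t = L / v = 2120 / 3.991 = 531.2 days = 1.454 years.

1.45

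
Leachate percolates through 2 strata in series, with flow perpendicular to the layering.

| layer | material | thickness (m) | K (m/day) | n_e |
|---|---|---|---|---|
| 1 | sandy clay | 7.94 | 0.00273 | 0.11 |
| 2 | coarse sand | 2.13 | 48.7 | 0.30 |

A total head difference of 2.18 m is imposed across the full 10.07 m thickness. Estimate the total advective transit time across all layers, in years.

5.52

With flow normal to the layers, continuity requires the same specific discharge q through every layer.
Σ(b_i/K_i) = 7.94/0.00273 + 2.13/48.7 = 2908 d.
q = Δh / Σ(b_i/K_i) = 2.18 / 2908 = 0.0007495 m/day.
In each layer the seepage velocity is v_i = q/n_i, so the layer transit time is t_i = b_i·n_i / q:
  layer 1 (sandy clay): t_1 = 7.94 × 0.11 / 0.0007495 = 1165 d
  layer 2 (coarse sand): t_2 = 2.13 × 0.30 / 0.0007495 = 852.5 d
Total t = Σ t_i = 2018 days = 5.524 years.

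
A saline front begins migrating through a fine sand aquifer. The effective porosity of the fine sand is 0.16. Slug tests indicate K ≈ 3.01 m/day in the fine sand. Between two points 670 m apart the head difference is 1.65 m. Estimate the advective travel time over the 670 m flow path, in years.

39.6

Hydraulic gradient i = Δh / L = 1.65 / 670 = 0.002463.
Darcy flux q = K · i = 3.010 × 0.002463 = 0.007413 m/day.
Seepage velocity v = q / n_e = 0.007413 / 0.16 = 0.04633 m/day.
Travel time t = L / v = 670 / 0.04633 = 14462 days = 39.59 years.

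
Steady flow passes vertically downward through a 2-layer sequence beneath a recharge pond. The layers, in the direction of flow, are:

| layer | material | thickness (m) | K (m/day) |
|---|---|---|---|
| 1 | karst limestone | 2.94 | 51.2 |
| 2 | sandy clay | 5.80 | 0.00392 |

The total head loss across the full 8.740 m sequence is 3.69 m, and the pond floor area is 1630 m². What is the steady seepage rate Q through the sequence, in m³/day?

4.06

Flow is perpendicular to layering, so the layers act in series and the equivalent K is the thickness-weighted harmonic mean.
Total thickness L = 2.94 + 5.80 = 8.740 m.
Σ(b_i/K_i) = 2.94/51.2 + 5.80/0.00392 = 1480 d.
K_eq = L / Σ(b_i/K_i) = 8.740 / 1480 = 0.005907 m/day.
Q = K_eq · A · (Δh/L) = 0.005907 × 1630 × (3.69/8.740) = 4.065 m³/day.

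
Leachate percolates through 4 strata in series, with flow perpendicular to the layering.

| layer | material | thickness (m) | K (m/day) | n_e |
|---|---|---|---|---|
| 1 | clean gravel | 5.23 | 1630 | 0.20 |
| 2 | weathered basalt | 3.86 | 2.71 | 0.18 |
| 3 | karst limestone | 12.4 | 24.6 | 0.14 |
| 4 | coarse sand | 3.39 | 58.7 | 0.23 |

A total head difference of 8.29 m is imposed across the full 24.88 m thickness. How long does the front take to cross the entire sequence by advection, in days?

1.02

With flow normal to the layers, continuity requires the same specific discharge q through every layer.
Σ(b_i/K_i) = 5.23/1630 + 3.86/2.71 + 12.4/24.6 + 3.39/58.7 = 1.989 d.
q = Δh / Σ(b_i/K_i) = 8.29 / 1.989 = 4.167 m/day.
In each layer the seepage velocity is v_i = q/n_i, so the layer transit time is t_i = b_i·n_i / q:
  layer 1 (clean gravel): t_1 = 5.23 × 0.20 / 4.167 = 0.2510 d
  layer 2 (weathered basalt): t_2 = 3.86 × 0.18 / 4.167 = 0.1667 d
  layer 3 (karst limestone): t_3 = 12.4 × 0.14 / 4.167 = 0.4166 d
  layer 4 (coarse sand): t_4 = 3.39 × 0.23 / 4.167 = 0.1871 d
Total t = Σ t_i = 1.021 days.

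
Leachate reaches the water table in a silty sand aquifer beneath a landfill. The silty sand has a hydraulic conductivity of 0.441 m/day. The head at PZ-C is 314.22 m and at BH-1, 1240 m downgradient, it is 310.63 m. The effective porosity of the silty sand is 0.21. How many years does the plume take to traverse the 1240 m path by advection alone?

558

Hydraulic gradient i = (314.22 − 310.63) / 1240 = 3.59 / 1240 = 0.002895.
Darcy flux q = K · i = 0.4410 × 0.002895 = 0.001277 m/day.
Seepage velocity v = q / n_e = 0.001277 / 0.21 = 0.006080 m/day.
Travel time t = L / v = 1240 / 0.006080 = 2.040e+05 days = 558.4 years.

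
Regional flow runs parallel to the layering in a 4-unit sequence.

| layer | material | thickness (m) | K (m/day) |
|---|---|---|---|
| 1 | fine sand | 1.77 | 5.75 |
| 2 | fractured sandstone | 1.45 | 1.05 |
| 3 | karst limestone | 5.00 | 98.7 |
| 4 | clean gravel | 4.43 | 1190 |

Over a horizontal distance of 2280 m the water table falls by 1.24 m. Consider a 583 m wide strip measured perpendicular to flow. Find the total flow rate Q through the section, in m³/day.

1830

Flow is parallel to layering, so each bed carries its own Darcy discharge and the transmissivities add.
Σ(K_i·b_i) = 5.75×1.77 + 1.05×1.45 + 98.7×5.00 + 1190×4.43 = 5777 m²/day.
Hydraulic gradient i = Δh / L = 1.24 / 2280 = 0.0005439.
Q = Σ(K_i·b_i) · W · i = 5777 × 583 × 0.0005439 = 1832 m³/day.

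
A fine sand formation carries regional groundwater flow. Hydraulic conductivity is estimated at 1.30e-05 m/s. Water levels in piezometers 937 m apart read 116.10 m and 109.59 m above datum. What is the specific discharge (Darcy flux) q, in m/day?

Convert K: 1.30e-05 m/s × 86400 = 1.123 m/day.
Hydraulic gradient i = (116.10 − 109.59) / 937 = 6.51 / 937 = 0.006948.
Specific discharge q = K · i = 1.123 × 0.006948 = 0.007804 m/day.

0.00780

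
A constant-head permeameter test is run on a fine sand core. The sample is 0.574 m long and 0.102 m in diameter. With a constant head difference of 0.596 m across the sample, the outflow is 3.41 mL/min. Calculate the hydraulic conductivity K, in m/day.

0.579

Cross-sectional area A = π·(d/2)² = π × (0.102/2)² = 0.008171 m².
Convert discharge: 3.41 mL/min = 5.683e-08 m³/s.
Darcy's law rearranged: K = Q·L / (A·Δh) = 5.683e-08 × 0.574 / (0.008171 × 0.596) = 6.699e-06 m/s = 0.5788 m/day.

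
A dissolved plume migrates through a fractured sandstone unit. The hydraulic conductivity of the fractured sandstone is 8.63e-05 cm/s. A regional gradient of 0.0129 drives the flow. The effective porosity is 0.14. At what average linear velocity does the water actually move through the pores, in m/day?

0.00687

Convert K: 8.63e-05 cm/s × 864 = 0.07456 m/day.
Hydraulic gradient i = 0.0129.
Darcy flux q = K · i = 0.07456 × 0.01290 = 0.0009619 m/day.
Seepage velocity v = q / n_e = 0.0009619 / 0.14 = 0.006870 m/day.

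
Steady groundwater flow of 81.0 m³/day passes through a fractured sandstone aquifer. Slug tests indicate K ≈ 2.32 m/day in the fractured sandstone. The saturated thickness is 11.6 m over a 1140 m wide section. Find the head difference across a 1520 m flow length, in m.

Cross-sectional area A = 1140 × 11.6 = 13224 m².
From Q = K·A·i, i = Q / (K·A) = 81.0 / (2.320 × 13224) = 0.002640.
Head loss Δh = i · L = 0.002640 × 1520 = 4.013 m.

4.01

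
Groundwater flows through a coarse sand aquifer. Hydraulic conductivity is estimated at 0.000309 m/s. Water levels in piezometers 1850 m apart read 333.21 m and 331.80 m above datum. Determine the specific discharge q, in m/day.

Convert K: 0.000309 m/s × 86400 = 26.70 m/day.
Hydraulic gradient i = (333.21 − 331.80) / 1850 = 1.41 / 1850 = 0.0007622.
Specific discharge q = K · i = 26.70 × 0.0007622 = 0.02035 m/day.

0.0203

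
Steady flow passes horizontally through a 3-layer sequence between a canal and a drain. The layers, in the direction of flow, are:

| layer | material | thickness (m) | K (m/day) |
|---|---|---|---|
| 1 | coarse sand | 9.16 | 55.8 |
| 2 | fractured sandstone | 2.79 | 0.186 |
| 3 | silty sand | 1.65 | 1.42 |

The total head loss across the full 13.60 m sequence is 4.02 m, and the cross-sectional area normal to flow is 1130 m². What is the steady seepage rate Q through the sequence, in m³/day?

Flow is perpendicular to layering, so the layers act in series and the equivalent K is the thickness-weighted harmonic mean.
Total thickness L = 9.16 + 2.79 + 1.65 = 13.60 m.
Σ(b_i/K_i) = 9.16/55.8 + 2.79/0.186 + 1.65/1.42 = 16.33 d.
K_eq = L / Σ(b_i/K_i) = 13.60 / 16.33 = 0.8330 m/day.
Q = K_eq · A · (Δh/L) = 0.8330 × 1130 × (4.02/13.60) = 278.2 m³/day.

278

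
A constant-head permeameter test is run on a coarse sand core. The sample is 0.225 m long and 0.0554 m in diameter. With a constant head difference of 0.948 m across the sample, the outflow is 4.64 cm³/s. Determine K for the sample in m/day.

Cross-sectional area A = π·(d/2)² = π × (0.0554/2)² = 0.002411 m².
Convert discharge: 4.64 cm³/s = 4.640e-06 m³/s.
Darcy's law rearranged: K = Q·L / (A·Δh) = 4.640e-06 × 0.225 / (0.002411 × 0.948) = 0.0004569 m/s = 39.47 m/day.

39.5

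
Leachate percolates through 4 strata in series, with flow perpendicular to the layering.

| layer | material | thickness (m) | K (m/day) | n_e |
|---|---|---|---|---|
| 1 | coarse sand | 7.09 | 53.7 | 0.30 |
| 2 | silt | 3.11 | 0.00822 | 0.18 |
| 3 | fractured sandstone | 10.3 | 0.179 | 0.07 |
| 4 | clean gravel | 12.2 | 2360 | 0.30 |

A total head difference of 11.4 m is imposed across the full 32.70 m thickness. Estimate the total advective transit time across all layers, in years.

With flow normal to the layers, continuity requires the same specific discharge q through every layer.
Σ(b_i/K_i) = 7.09/53.7 + 3.11/0.00822 + 10.3/0.179 + 12.2/2360 = 436.0 d.
q = Δh / Σ(b_i/K_i) = 11.4 / 436.0 = 0.02615 m/day.
In each layer the seepage velocity is v_i = q/n_i, so the layer transit time is t_i = b_i·n_i / q:
  layer 1 (coarse sand): t_1 = 7.09 × 0.30 / 0.02615 = 81.35 d
  layer 2 (silt): t_2 = 3.11 × 0.18 / 0.02615 = 21.41 d
  layer 3 (fractured sandstone): t_3 = 10.3 × 0.07 / 0.02615 = 27.58 d
  layer 4 (clean gravel): t_4 = 12.2 × 0.30 / 0.02615 = 140.0 d
Total t = Σ t_i = 270.3 days = 0.7401 years.

0.740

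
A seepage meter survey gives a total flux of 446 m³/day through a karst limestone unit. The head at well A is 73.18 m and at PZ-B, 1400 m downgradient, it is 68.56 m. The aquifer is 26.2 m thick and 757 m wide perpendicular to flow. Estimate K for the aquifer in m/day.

6.81

Cross-sectional area A = 757 × 26.2 = 19833 m².
Hydraulic gradient i = (73.18 − 68.56) / 1400 = 4.62 / 1400 = 0.003300.
From Q = K·A·i, K = Q / (A·i) = 446 / (19833 × 0.003300) = 6.814 m/day.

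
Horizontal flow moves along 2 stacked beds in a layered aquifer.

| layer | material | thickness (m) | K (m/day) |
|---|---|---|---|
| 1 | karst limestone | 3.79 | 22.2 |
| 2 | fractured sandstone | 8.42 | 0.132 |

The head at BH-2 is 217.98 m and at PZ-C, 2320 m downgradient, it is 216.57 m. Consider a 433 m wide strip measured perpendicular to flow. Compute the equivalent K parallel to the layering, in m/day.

6.98

Flow is parallel to layering, so each bed carries its own Darcy discharge and the transmissivities add.
Σ(K_i·b_i) = 22.2×3.79 + 0.132×8.42 = 85.25 m²/day.
Total thickness b = 12.21 m, so K_eq = Σ(K_i·b_i)/b = 6.982 m/day.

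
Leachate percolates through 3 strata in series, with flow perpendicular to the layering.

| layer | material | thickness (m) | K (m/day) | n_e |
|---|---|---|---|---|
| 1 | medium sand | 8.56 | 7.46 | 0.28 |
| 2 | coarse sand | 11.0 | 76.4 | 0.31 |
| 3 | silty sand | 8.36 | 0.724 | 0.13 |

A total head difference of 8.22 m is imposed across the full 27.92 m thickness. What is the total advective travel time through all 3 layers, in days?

10.8

With flow normal to the layers, continuity requires the same specific discharge q through every layer.
Σ(b_i/K_i) = 8.56/7.46 + 11.0/76.4 + 8.36/0.724 = 12.84 d.
q = Δh / Σ(b_i/K_i) = 8.22 / 12.84 = 0.6403 m/day.
In each layer the seepage velocity is v_i = q/n_i, so the layer transit time is t_i = b_i·n_i / q:
  layer 1 (medium sand): t_1 = 8.56 × 0.28 / 0.6403 = 3.743 d
  layer 2 (coarse sand): t_2 = 11.0 × 0.31 / 0.6403 = 5.326 d
  layer 3 (silty sand): t_3 = 8.36 × 0.13 / 0.6403 = 1.697 d
Total t = Σ t_i = 10.77 days.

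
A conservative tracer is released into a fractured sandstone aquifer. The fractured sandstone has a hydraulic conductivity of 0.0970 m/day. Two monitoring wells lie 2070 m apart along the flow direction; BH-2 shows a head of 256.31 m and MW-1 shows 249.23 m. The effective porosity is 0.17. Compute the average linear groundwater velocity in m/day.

0.00195

Hydraulic gradient i = (256.31 − 249.23) / 2070 = 7.08 / 2070 = 0.003420.
Darcy flux q = K · i = 0.09700 × 0.003420 = 0.0003318 m/day.
Seepage velocity v = q / n_e = 0.0003318 / 0.17 = 0.001952 m/day.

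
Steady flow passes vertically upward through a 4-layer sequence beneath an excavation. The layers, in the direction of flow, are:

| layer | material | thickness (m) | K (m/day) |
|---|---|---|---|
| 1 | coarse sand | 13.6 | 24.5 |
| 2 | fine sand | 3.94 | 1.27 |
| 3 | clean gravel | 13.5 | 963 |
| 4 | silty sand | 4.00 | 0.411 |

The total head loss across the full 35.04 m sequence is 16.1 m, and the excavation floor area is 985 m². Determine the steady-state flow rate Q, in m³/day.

1180

Flow is perpendicular to layering, so the layers act in series and the equivalent K is the thickness-weighted harmonic mean.
Total thickness L = 13.6 + 3.94 + 13.5 + 4.00 = 35.04 m.
Σ(b_i/K_i) = 13.6/24.5 + 3.94/1.27 + 13.5/963 + 4.00/0.411 = 13.40 d.
K_eq = L / Σ(b_i/K_i) = 35.04 / 13.40 = 2.614 m/day.
Q = K_eq · A · (Δh/L) = 2.614 × 985 × (16.1/35.04) = 1183 m³/day.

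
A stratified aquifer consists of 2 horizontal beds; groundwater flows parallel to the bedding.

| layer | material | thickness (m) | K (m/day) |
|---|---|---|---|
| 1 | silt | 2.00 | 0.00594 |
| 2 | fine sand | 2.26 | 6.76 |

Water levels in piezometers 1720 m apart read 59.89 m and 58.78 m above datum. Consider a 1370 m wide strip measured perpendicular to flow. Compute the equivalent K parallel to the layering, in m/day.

3.59

Flow is parallel to layering, so each bed carries its own Darcy discharge and the transmissivities add.
Σ(K_i·b_i) = 0.00594×2.00 + 6.76×2.26 = 15.29 m²/day.
Total thickness b = 4.260 m, so K_eq = Σ(K_i·b_i)/b = 3.589 m/day.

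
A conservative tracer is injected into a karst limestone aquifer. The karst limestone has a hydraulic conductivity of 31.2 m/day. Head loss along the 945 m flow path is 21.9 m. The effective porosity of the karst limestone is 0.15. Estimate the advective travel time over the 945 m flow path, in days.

196

Hydraulic gradient i = Δh / L = 21.9 / 945 = 0.02317.
Darcy flux q = K · i = 31.20 × 0.02317 = 0.7230 m/day.
Seepage velocity v = q / n_e = 0.7230 / 0.15 = 4.820 m/day.
Travel time t = L / v = 945 / 4.820 = 196.0 days.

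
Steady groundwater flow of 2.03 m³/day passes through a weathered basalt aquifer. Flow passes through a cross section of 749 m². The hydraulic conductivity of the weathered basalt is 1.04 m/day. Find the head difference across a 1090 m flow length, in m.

From Q = K·A·i, i = Q / (K·A) = 2.03 / (1.040 × 749.0) = 0.002606.
Head loss Δh = i · L = 0.002606 × 1090 = 2.841 m.

2.84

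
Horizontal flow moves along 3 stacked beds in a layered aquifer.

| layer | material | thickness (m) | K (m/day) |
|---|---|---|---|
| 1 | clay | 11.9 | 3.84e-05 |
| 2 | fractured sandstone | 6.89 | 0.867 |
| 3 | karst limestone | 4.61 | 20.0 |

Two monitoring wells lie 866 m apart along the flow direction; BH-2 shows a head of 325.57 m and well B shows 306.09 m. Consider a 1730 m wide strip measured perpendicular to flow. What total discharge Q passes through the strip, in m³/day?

3820

Flow is parallel to layering, so each bed carries its own Darcy discharge and the transmissivities add.
Σ(K_i·b_i) = 3.84e-05×11.9 + 0.867×6.89 + 20.0×4.61 = 98.17 m²/day.
Hydraulic gradient i = (325.57 − 306.09) / 866 = 19.48 / 866 = 0.02249.
Q = Σ(K_i·b_i) · W · i = 98.17 × 1730 × 0.02249 = 3820 m³/day.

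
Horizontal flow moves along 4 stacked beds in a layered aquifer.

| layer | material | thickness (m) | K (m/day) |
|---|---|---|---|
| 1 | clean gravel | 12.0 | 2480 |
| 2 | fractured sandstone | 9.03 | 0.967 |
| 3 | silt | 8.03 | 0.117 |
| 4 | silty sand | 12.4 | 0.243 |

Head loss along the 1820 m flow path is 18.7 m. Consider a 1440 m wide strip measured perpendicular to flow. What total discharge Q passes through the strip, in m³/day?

Flow is parallel to layering, so each bed carries its own Darcy discharge and the transmissivities add.
Σ(K_i·b_i) = 2480×12.0 + 0.967×9.03 + 0.117×8.03 + 0.243×12.4 = 29773 m²/day.
Hydraulic gradient i = Δh / L = 18.7 / 1820 = 0.01027.
Q = Σ(K_i·b_i) · W · i = 29773 × 1440 × 0.01027 = 4.405e+05 m³/day.

441000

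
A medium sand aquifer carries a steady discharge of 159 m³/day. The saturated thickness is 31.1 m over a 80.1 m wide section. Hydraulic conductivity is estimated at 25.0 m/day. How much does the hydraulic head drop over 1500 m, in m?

3.83

Cross-sectional area A = 80.1 × 31.1 = 2491 m².
From Q = K·A·i, i = Q / (K·A) = 159 / (25.00 × 2491) = 0.002553.
Head loss Δh = i · L = 0.002553 × 1500 = 3.830 m.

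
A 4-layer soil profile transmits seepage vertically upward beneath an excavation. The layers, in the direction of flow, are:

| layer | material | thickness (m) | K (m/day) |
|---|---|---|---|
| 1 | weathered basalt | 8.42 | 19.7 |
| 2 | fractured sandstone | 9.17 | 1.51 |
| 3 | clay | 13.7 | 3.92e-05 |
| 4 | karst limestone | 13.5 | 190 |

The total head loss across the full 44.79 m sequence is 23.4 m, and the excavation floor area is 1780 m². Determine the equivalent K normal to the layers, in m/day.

0.000128

Flow is perpendicular to layering, so the layers act in series and the equivalent K is the thickness-weighted harmonic mean.
Total thickness L = 8.42 + 9.17 + 13.7 + 13.5 = 44.79 m.
Σ(b_i/K_i) = 8.42/19.7 + 9.17/1.51 + 13.7/3.92e-05 + 13.5/190 = 3.495e+05 d.
K_eq = L / Σ(b_i/K_i) = 44.79 / 3.495e+05 = 0.0001282 m/day.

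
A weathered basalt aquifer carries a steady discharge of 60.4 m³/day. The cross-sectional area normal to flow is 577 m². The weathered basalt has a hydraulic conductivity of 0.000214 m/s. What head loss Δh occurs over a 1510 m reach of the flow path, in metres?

Convert K: 0.000214 m/s × 86400 = 18.49 m/day.
From Q = K·A·i, i = Q / (K·A) = 60.4 / (18.49 × 577.0) = 0.005662.
Head loss Δh = i · L = 0.005662 × 1510 = 8.549 m.

8.55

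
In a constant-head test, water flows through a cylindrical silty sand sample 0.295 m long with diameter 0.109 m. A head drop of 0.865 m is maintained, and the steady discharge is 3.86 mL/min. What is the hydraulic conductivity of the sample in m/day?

0.203

Cross-sectional area A = π·(d/2)² = π × (0.109/2)² = 0.009331 m².
Convert discharge: 3.86 mL/min = 6.433e-08 m³/s.
Darcy's law rearranged: K = Q·L / (A·Δh) = 6.433e-08 × 0.295 / (0.009331 × 0.865) = 2.351e-06 m/s = 0.2031 m/day.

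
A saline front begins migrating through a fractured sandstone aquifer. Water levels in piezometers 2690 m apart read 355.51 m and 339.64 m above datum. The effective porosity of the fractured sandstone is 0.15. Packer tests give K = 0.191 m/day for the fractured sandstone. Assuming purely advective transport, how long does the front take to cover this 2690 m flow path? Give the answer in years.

Hydraulic gradient i = (355.51 − 339.64) / 2690 = 15.87 / 2690 = 0.005900.
Darcy flux q = K · i = 0.1910 × 0.005900 = 0.001127 m/day.
Seepage velocity v = q / n_e = 0.001127 / 0.15 = 0.007512 m/day.
Travel time t = L / v = 2690 / 0.007512 = 3.581e+05 days = 980.4 years.

980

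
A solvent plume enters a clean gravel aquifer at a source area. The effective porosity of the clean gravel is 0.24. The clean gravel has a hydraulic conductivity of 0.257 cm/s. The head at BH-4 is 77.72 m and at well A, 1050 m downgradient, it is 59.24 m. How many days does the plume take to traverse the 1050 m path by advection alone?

Convert K: 0.257 cm/s × 864 = 222.0 m/day.
Hydraulic gradient i = (77.72 − 59.24) / 1050 = 18.48 / 1050 = 0.01760.
Darcy flux q = K · i = 222.0 × 0.01760 = 3.908 m/day.
Seepage velocity v = q / n_e = 3.908 / 0.24 = 16.28 m/day.
Travel time t = L / v = 1050 / 16.28 = 64.48 days.

64.5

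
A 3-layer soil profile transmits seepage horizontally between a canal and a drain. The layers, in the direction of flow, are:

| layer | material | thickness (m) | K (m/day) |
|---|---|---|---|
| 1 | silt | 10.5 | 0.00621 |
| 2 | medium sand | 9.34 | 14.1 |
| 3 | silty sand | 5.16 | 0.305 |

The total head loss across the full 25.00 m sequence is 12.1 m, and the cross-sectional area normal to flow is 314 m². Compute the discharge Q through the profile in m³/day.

Flow is perpendicular to layering, so the layers act in series and the equivalent K is the thickness-weighted harmonic mean.
Total thickness L = 10.5 + 9.34 + 5.16 = 25.00 m.
Σ(b_i/K_i) = 10.5/0.00621 + 9.34/14.1 + 5.16/0.305 = 1708 d.
K_eq = L / Σ(b_i/K_i) = 25.00 / 1708 = 0.01463 m/day.
Q = K_eq · A · (Δh/L) = 0.01463 × 314 × (12.1/25.00) = 2.224 m³/day.

2.22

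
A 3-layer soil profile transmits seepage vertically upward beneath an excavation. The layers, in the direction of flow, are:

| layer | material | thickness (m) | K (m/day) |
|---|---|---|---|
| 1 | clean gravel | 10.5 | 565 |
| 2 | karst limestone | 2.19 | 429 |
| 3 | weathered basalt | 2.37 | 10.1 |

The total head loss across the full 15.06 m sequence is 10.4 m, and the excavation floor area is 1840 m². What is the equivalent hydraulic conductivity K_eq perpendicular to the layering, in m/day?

58.3

Flow is perpendicular to layering, so the layers act in series and the equivalent K is the thickness-weighted harmonic mean.
Total thickness L = 10.5 + 2.19 + 2.37 = 15.06 m.
Σ(b_i/K_i) = 10.5/565 + 2.19/429 + 2.37/10.1 = 0.2583 d.
K_eq = L / Σ(b_i/K_i) = 15.06 / 0.2583 = 58.29 m/day.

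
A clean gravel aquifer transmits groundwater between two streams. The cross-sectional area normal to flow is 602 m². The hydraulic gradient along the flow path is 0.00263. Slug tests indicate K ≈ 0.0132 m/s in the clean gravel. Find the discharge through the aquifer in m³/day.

Convert K: 0.0132 m/s × 86400 = 1140 m/day.
Hydraulic gradient i = 0.00263.
Darcy's law: Q = K · A · i = 1140 × 602.0 × 0.002630 = 1806 m³/day.

1810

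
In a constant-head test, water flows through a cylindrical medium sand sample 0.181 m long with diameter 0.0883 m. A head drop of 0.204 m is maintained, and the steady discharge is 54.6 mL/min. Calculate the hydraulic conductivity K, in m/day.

Cross-sectional area A = π·(d/2)² = π × (0.0883/2)² = 0.006124 m².
Convert discharge: 54.6 mL/min = 9.100e-07 m³/s.
Darcy's law rearranged: K = Q·L / (A·Δh) = 9.100e-07 × 0.181 / (0.006124 × 0.204) = 0.0001318 m/s = 11.39 m/day.

11.4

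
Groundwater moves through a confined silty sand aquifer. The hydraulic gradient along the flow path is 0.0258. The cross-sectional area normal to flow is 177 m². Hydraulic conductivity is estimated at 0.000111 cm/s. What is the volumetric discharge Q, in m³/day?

Convert K: 0.000111 cm/s × 864 = 0.09590 m/day.
Hydraulic gradient i = 0.0258.
Darcy's law: Q = K · A · i = 0.09590 × 177.0 × 0.02580 = 0.4380 m³/day.

0.438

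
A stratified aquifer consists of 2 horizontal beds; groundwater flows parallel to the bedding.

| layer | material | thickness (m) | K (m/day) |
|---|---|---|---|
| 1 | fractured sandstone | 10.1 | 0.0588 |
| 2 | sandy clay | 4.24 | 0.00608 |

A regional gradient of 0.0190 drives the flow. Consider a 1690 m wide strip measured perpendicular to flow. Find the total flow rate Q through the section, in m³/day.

Flow is parallel to layering, so each bed carries its own Darcy discharge and the transmissivities add.
Σ(K_i·b_i) = 0.0588×10.1 + 0.00608×4.24 = 0.6197 m²/day.
Hydraulic gradient i = 0.0190.
Q = Σ(K_i·b_i) · W · i = 0.6197 × 1690 × 0.01900 = 19.90 m³/day.

19.9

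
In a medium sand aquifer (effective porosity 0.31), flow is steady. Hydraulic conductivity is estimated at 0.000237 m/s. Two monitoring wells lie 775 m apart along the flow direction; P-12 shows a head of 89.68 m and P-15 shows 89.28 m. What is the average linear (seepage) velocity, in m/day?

0.0341

Convert K: 0.000237 m/s × 86400 = 20.48 m/day.
Hydraulic gradient i = (89.68 − 89.28) / 775 = 0.4 / 775 = 0.0005161.
Darcy flux q = K · i = 20.48 × 0.0005161 = 0.01057 m/day.
Seepage velocity v = q / n_e = 0.01057 / 0.31 = 0.03409 m/day.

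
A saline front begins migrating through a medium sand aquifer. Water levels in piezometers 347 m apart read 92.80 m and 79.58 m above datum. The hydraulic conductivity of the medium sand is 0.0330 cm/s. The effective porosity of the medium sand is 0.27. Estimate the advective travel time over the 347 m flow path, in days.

86.3

Convert K: 0.0330 cm/s × 864 = 28.51 m/day.
Hydraulic gradient i = (92.80 − 79.58) / 347 = 13.22 / 347 = 0.03810.
Darcy flux q = K · i = 28.51 × 0.03810 = 1.086 m/day.
Seepage velocity v = q / n_e = 1.086 / 0.27 = 4.023 m/day.
Travel time t = L / v = 347 / 4.023 = 86.25 days.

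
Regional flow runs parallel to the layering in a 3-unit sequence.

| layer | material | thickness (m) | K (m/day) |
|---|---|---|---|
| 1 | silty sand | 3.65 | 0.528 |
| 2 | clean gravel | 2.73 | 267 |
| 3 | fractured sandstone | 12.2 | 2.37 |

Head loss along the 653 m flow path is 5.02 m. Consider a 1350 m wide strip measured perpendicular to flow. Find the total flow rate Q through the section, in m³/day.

7880

Flow is parallel to layering, so each bed carries its own Darcy discharge and the transmissivities add.
Σ(K_i·b_i) = 0.528×3.65 + 267×2.73 + 2.37×12.2 = 759.8 m²/day.
Hydraulic gradient i = Δh / L = 5.02 / 653 = 0.007688.
Q = Σ(K_i·b_i) · W · i = 759.8 × 1350 × 0.007688 = 7885 m³/day.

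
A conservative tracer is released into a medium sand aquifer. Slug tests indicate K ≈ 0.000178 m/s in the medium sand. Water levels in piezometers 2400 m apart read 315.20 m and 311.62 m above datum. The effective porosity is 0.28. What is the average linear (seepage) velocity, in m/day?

0.0819

Convert K: 0.000178 m/s × 86400 = 15.38 m/day.
Hydraulic gradient i = (315.20 − 311.62) / 2400 = 3.58 / 2400 = 0.001492.
Darcy flux q = K · i = 15.38 × 0.001492 = 0.02294 m/day.
Seepage velocity v = q / n_e = 0.02294 / 0.28 = 0.08193 m/day.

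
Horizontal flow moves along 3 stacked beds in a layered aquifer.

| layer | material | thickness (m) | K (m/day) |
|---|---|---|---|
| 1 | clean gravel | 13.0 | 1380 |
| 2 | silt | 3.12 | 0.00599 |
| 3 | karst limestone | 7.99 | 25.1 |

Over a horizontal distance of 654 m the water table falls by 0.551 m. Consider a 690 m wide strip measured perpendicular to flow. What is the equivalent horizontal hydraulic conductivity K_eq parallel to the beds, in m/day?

752

Flow is parallel to layering, so each bed carries its own Darcy discharge and the transmissivities add.
Σ(K_i·b_i) = 1380×13.0 + 0.00599×3.12 + 25.1×7.99 = 18141 m²/day.
Total thickness b = 24.11 m, so K_eq = Σ(K_i·b_i)/b = 752.4 m/day.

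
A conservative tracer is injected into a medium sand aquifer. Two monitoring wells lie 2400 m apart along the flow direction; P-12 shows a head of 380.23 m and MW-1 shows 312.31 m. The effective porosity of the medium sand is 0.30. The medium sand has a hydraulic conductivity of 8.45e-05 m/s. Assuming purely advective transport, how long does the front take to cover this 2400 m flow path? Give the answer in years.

9.54

Convert K: 8.45e-05 m/s × 86400 = 7.301 m/day.
Hydraulic gradient i = (380.23 − 312.31) / 2400 = 67.92 / 2400 = 0.02830.
Darcy flux q = K · i = 7.301 × 0.02830 = 0.2066 m/day.
Seepage velocity v = q / n_e = 0.2066 / 0.30 = 0.6887 m/day.
Travel time t = L / v = 2400 / 0.6887 = 3485 days = 9.541 years.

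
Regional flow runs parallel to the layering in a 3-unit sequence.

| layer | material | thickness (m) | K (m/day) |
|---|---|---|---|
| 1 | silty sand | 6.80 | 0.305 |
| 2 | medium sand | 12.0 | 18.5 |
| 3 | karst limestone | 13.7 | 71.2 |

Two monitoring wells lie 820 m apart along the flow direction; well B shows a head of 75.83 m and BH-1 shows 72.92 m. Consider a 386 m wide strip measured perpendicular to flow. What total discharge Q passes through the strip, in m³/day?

1640

Flow is parallel to layering, so each bed carries its own Darcy discharge and the transmissivities add.
Σ(K_i·b_i) = 0.305×6.80 + 18.5×12.0 + 71.2×13.7 = 1200 m²/day.
Hydraulic gradient i = (75.83 − 72.92) / 820 = 2.91 / 820 = 0.003549.
Q = Σ(K_i·b_i) · W · i = 1200 × 386 × 0.003549 = 1643 m³/day.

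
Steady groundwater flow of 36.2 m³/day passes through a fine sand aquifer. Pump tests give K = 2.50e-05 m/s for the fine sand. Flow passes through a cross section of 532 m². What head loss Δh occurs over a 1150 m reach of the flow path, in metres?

36.2

Convert K: 2.50e-05 m/s × 86400 = 2.160 m/day.
From Q = K·A·i, i = Q / (K·A) = 36.2 / (2.160 × 532.0) = 0.03150.
Head loss Δh = i · L = 0.03150 × 1150 = 36.23 m.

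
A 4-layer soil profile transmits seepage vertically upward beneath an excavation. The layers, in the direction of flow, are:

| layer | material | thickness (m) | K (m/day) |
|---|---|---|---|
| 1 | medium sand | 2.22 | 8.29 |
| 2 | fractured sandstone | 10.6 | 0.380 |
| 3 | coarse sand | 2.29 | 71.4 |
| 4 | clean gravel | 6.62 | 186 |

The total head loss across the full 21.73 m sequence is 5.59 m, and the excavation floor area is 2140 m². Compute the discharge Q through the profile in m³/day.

424

Flow is perpendicular to layering, so the layers act in series and the equivalent K is the thickness-weighted harmonic mean.
Total thickness L = 2.22 + 10.6 + 2.29 + 6.62 = 21.73 m.
Σ(b_i/K_i) = 2.22/8.29 + 10.6/0.380 + 2.29/71.4 + 6.62/186 = 28.23 d.
K_eq = L / Σ(b_i/K_i) = 21.73 / 28.23 = 0.7697 m/day.
Q = K_eq · A · (Δh/L) = 0.7697 × 2140 × (5.59/21.73) = 423.8 m³/day.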